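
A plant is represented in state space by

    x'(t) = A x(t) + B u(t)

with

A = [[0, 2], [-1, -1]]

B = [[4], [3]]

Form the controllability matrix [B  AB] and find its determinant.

-46

AB = [[6], [-7]]
Controllability matrix C = [B  AB] = [[4, 6], [3, -7]]
det(C) = 4·(-7) - 6·3 = -28 - 18 = -46
Since det(C) ≠ 0, rank(C) = 2 and the system is completely controllable.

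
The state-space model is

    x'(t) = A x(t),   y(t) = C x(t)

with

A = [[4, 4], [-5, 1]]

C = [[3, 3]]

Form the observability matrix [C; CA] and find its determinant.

CA = [[-3, 15]]
Observability matrix O = [C; CA] = [[3, 3], [-3, 15]]
det(O) = 3·15 - 3·(-3) = 45 - (-9) = 54
Since det(O) ≠ 0, rank(O) = 2 and the system is completely observable.

54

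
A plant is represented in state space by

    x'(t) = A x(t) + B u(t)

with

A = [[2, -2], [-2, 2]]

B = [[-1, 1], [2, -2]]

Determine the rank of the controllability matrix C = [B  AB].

AB = [[-6, 6], [6, -6]]
Controllability matrix C = [B  AB] = [[-1, 1, -6, 6], [2, -2, 6, -6]]
Take the 2×2 submatrix of C formed by columns 1, 3: [[-1, -6], [2, 6]]. Its determinant is (-1)·6 - (-6)·2 = -6 - (-12) = 6 ≠ 0.
So rank(C) ≥ 2; since C has 2 rows, rank(C) = 2.
rank(C) = 2 = n, so the pair (A, B) is completely controllable.

2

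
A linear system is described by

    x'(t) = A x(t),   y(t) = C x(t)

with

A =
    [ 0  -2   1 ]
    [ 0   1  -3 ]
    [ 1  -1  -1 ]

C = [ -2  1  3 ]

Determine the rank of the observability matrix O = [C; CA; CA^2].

CA = [[3, 2, -8]]
CA^2 = [[-8, 4, 5]]
Observability matrix O = [C; CA; CA^2] = [[-2, 1, 3], [3, 2, -8], [-8, 4, 5]]
det(O) = (-2)·(2·5 - (-8)·4) - 1·(3·5 - (-8)·(-8)) + 3·(3·4 - 2·(-8)) = (-2)·42 - 1·(-49) + 3·28 = 49 ≠ 0, so rank(O) = 3.
rank(O) = 3 = n, so the pair (A, C) is completely observable.

3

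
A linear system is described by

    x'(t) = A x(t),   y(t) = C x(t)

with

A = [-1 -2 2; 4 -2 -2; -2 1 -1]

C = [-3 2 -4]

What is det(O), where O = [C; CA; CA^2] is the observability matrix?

CA = [[19, -2, -6]]
CA^2 = [[-15, -40, 48]]
Observability matrix O = [C; CA; CA^2] = [[-3, 2, -4], [19, -2, -6], [-15, -40, 48]]
Expanding along the first row, det(O) = (-3)·((-2)·48 - (-6)·(-40)) - 2·(19·48 - (-6)·(-15)) + (-4)·(19·(-40) - (-2)·(-15)) = (-3)·(-336) - 2·822 + (-4)·(-790) = 2524
Since det(O) ≠ 0, rank(O) = 3 and the system is completely observable.

2524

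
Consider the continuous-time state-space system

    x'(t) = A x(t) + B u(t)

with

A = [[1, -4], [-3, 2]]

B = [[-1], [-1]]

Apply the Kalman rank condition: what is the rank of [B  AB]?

AB = [[3], [1]]
Controllability matrix C = [B  AB] = [[-1, 3], [-1, 1]]
det(C) = (-1)·1 - 3·(-1) = -1 - (-3) = 2 ≠ 0, so rank(C) = 2.
rank(C) = 2 = n, so the pair (A, B) is completely controllable.

2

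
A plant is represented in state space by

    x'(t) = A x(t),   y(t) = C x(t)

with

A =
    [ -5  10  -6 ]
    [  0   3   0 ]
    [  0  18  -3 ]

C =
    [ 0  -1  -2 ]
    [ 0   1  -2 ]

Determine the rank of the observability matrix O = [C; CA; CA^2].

CA = [[0, -39, 6], [0, -33, 6]]
CA^2 = [[0, -9, -18], [0, 9, -18]]
Observability matrix O = [C; CA; CA^2] = [[0, -1, -2], [0, 1, -2], [0, -39, 6], [0, -33, 6], [0, -9, -18], [0, 9, -18]]
Column 1 of O is identically zero, so rank(O) ≤ 2.
The 2×2 minor from rows 1, 2, columns 2, 3 is (-1)·(-2) - (-2)·1 = 2 - (-2) = 4 ≠ 0, so rank(O) = 2.
rank(O) = 2 < n = 3, so the pair (A, C) is not completely observable.

2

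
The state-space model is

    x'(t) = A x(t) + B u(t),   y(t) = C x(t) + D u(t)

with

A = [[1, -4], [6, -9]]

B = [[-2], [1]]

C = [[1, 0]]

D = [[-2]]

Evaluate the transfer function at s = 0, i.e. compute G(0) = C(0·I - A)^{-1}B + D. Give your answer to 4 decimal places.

-3.4667

G(0) = C(-A)^{-1}B + D = -C A^{-1} B + D.
det A = 15, so A^{-1} = (1/15)·adj(A) = [[-3/5, 4/15], [-2/5, 1/15]]
A^{-1} B = [22/15, 13/15]^T
C A^{-1} B = 22/15
G(0) = D - C A^{-1} B = -2 - (22/15) = -52/15 ≈ -3.4667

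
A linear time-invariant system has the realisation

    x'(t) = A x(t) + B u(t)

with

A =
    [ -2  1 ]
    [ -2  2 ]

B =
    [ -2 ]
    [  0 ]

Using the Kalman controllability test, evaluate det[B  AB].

-8

AB = [[4], [4]]
Controllability matrix C = [B  AB] = [[-2, 4], [0, 4]]
det(C) = (-2)·4 - 4·0 = -8 - 0 = -8
Since det(C) ≠ 0, rank(C) = 2 and the system is completely controllable.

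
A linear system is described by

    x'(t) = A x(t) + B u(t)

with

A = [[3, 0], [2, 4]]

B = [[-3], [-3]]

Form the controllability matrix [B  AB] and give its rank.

AB = [[-9], [-18]]
Controllability matrix C = [B  AB] = [[-3, -9], [-3, -18]]
det(C) = (-3)·(-18) - (-9)·(-3) = 54 - 27 = 27 ≠ 0, so rank(C) = 2.
rank(C) = 2 = n, so the pair (A, B) is completely controllable.

2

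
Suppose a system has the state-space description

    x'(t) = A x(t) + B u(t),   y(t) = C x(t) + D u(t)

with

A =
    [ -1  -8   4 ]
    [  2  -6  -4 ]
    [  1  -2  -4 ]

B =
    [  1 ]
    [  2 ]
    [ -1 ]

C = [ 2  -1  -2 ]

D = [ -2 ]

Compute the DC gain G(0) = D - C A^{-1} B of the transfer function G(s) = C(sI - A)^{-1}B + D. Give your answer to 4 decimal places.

G(0) = C(-A)^{-1}B + D = -C A^{-1} B + D.
det A = -40, so A^{-1} = (1/-40)·adj(A) = [[-2/5, 1, -7/5], [-1/10, 0, -1/10], [-1/20, 1/4, -11/20]]
A^{-1} B = [3, 0, 1]^T
C A^{-1} B = 4
G(0) = D - C A^{-1} B = -2 - (4) = -6

-6.0000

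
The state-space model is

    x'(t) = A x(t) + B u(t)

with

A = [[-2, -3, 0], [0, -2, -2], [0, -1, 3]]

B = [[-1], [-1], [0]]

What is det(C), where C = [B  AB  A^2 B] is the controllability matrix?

AB = [[5], [2], [1]]
A^2B = [[-16], [-6], [1]]
Controllability matrix C = [B  AB  A^2B] = [[-1, 5, -16], [-1, 2, -6], [0, 1, 1]]
Expanding along the first row, det(C) = (-1)·(2·1 - (-6)·1) - 5·((-1)·1 - (-6)·0) + (-16)·((-1)·1 - 2·0) = (-1)·8 - 5·(-1) + (-16)·(-1) = 13
Since det(C) ≠ 0, rank(C) = 3 and the system is completely controllable.

13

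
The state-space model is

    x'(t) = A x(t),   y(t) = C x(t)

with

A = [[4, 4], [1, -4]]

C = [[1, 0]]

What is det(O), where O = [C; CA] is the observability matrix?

4

CA = [[4, 4]]
Observability matrix O = [C; CA] = [[1, 0], [4, 4]]
det(O) = 1·4 - 0·4 = 4 - 0 = 4
Since det(O) ≠ 0, rank(O) = 2 and the system is completely observable.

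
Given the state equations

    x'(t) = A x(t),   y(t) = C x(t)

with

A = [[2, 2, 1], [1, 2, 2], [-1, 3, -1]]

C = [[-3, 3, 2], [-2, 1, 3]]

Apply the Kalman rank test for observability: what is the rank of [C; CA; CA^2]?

CA = [[-5, 6, 1], [-6, 7, -3]]
CA^2 = [[-5, 5, 6], [-2, -7, 11]]
Observability matrix O = [C; CA; CA^2] = [[-3, 3, 2], [-2, 1, 3], [-5, 6, 1], [-6, 7, -3], [-5, 5, 6], [-2, -7, 11]]
Take the 3×3 submatrix of O formed by rows 1, 2, 3: [[-3, 3, 2], [-2, 1, 3], [-5, 6, 1]]. Its determinant is (-3)·(1·1 - 3·6) - 3·((-2)·1 - 3·(-5)) + 2·((-2)·6 - 1·(-5)) = (-3)·(-17) - 3·13 + 2·(-7) = -2 ≠ 0.
So rank(O) ≥ 3; since O has 3 columns, rank(O) = 3.
rank(O) = 3 = n, so the pair (A, C) is completely observable.

3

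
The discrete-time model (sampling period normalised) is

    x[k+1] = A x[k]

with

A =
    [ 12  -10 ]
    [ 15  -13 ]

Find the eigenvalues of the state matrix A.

-3, 2

det(zI - A) = z^2 - (tr A)z + det A, with tr A = 12 + (-13) = -1 and det A = 12·(-13) - (-10)·15 = -156 - (-150) = -6.
So p(z) = det(zI - A) = z^2 + z - 6.
Factor z^2 + z - 6: two numbers with sum -1 and product -6 are 2 and -3, so z^2 + z - 6 = (z - 2)(z + 3).
Hence p(z) = (z - 2) (z + 3), with roots -3, 2.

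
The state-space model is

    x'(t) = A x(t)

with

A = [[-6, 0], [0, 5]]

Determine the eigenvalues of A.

-6, 5

det(sI - A) = s^2 - (tr A)s + det A, with tr A = (-6) + 5 = -1 and det A = (-6)·5 - 0·0 = -30 - 0 = -30.
So p(s) = det(sI - A) = s^2 + s - 30.
Factor s^2 + s - 30: two numbers with sum -1 and product -30 are 5 and -6, so s^2 + s - 30 = (s - 5)(s + 6).
Hence p(s) = (s - 5) (s + 6), with roots -6, 5.
At least one eigenvalue has non-negative real part, so the system is not asymptotically stable.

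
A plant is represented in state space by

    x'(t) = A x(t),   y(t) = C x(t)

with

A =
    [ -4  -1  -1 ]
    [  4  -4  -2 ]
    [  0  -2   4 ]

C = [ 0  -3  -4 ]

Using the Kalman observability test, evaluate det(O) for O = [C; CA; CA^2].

14224

CA = [[-12, 20, -10]]
CA^2 = [[128, -48, -68]]
Observability matrix O = [C; CA; CA^2] = [[0, -3, -4], [-12, 20, -10], [128, -48, -68]]
Expanding along the first row, det(O) = 0·(20·(-68) - (-10)·(-48)) - (-3)·((-12)·(-68) - (-10)·128) + (-4)·((-12)·(-48) - 20·128) = 0·(-1840) - (-3)·2096 + (-4)·(-1984) = 14224
Since det(O) ≠ 0, rank(O) = 3 and the system is completely observable.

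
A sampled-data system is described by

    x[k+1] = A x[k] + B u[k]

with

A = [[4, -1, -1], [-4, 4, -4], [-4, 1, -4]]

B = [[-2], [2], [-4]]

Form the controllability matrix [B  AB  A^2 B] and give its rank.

AB = [[-6], [32], [26]]
A^2B = [[-82], [48], [-48]]
Controllability matrix C = [B  AB  A^2B] = [[-2, -6, -82], [2, 32, 48], [-4, 26, -48]]
det(C) = (-2)·(32·(-48) - 48·26) - (-6)·(2·(-48) - 48·(-4)) + (-82)·(2·26 - 32·(-4)) = (-2)·(-2784) - (-6)·96 + (-82)·180 = -8616 ≠ 0, so rank(C) = 3.
rank(C) = 3 = n, so the pair (A, B) is completely controllable.

3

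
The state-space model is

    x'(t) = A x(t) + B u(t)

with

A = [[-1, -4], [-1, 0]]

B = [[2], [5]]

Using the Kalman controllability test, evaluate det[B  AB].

106

AB = [[-22], [-2]]
Controllability matrix C = [B  AB] = [[2, -22], [5, -2]]
det(C) = 2·(-2) - (-22)·5 = -4 - (-110) = 106
Since det(C) ≠ 0, rank(C) = 2 and the system is completely controllable.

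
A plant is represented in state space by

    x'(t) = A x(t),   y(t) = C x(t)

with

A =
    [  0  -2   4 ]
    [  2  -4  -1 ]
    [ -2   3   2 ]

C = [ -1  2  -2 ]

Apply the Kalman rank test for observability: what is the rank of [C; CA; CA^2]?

3

CA = [[8, -12, -10]]
CA^2 = [[-4, 2, 24]]
Observability matrix O = [C; CA; CA^2] = [[-1, 2, -2], [8, -12, -10], [-4, 2, 24]]
det(O) = (-1)·((-12)·24 - (-10)·2) - 2·(8·24 - (-10)·(-4)) + (-2)·(8·2 - (-12)·(-4)) = (-1)·(-268) - 2·152 + (-2)·(-32) = 28 ≠ 0, so rank(O) = 3.
rank(O) = 3 = n, so the pair (A, C) is completely observable.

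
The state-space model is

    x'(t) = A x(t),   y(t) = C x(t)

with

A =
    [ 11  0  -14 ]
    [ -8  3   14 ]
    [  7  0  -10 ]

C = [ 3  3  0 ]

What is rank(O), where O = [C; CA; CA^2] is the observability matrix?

CA = [[9, 9, 0]]
CA^2 = [[27, 27, 0]]
Observability matrix O = [C; CA; CA^2] = [[3, 3, 0], [9, 9, 0], [27, 27, 0]]
Every row of O is a scalar multiple of row 1 = [3, 3, 0] (multipliers 1, 3, 9), so the rows span a one-dimensional space.
O ≠ 0, hence rank(O) = 1.
rank(O) = 1 < n = 3, so the pair (A, C) is not completely observable.

1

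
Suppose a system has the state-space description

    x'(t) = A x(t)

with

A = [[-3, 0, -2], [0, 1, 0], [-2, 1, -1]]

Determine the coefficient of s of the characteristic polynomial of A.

Expand det(sI - A) for the 3×3 matrix.
p(s) = s^3 + 3s^2 - 5s + 1.
(Check: constant term = det(-A) = (-1)^3 det A = 1; coefficient of s^2 = -tr A = 3.)
The coefficient of s is -5.

-5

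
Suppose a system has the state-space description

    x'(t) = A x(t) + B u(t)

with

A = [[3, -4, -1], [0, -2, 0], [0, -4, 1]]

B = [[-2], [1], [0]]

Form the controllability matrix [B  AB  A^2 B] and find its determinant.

96

AB = [[-10], [-2], [-4]]
A^2B = [[-18], [4], [4]]
Controllability matrix C = [B  AB  A^2B] = [[-2, -10, -18], [1, -2, 4], [0, -4, 4]]
Expanding along the first row, det(C) = (-2)·((-2)·4 - 4·(-4)) - (-10)·(1·4 - 4·0) + (-18)·(1·(-4) - (-2)·0) = (-2)·8 - (-10)·4 + (-18)·(-4) = 96
Since det(C) ≠ 0, rank(C) = 3 and the system is completely controllable.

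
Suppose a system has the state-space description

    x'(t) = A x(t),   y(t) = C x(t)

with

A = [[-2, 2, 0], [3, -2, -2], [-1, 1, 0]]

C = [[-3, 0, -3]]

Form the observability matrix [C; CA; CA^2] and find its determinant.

CA = [[9, -9, 0]]
CA^2 = [[-45, 36, 18]]
Observability matrix O = [C; CA; CA^2] = [[-3, 0, -3], [9, -9, 0], [-45, 36, 18]]
Expanding along the first row, det(O) = (-3)·((-9)·18 - 0·36) - 0·(9·18 - 0·(-45)) + (-3)·(9·36 - (-9)·(-45)) = (-3)·(-162) - 0·162 + (-3)·(-81) = 729
Since det(O) ≠ 0, rank(O) = 3 and the system is completely observable.

729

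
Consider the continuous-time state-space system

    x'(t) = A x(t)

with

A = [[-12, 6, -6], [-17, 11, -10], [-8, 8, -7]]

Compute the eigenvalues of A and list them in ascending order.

det(sI - A) = s^3 - (tr A)s^2 + (M11 + M22 + M33)s - det A, where Mii is the 2×2 principal minor of A obtained by deleting row i and column i.
tr A = (-12) + 11 + (-7) = -8; M11 = 11·(-7) - (-10)·8 = -77 - (-80) = 3; M22 = (-12)·(-7) - (-6)·(-8) = 84 - 48 = 36; M33 = (-12)·11 - 6·(-17) = -132 - (-102) = -30; sum of minors = 9.
det A = (-12)·(11·(-7) - (-10)·8) - 6·((-17)·(-7) - (-10)·(-8)) + (-6)·((-17)·8 - 11·(-8)) = (-12)·3 - 6·39 + (-6)·(-48) = 18.
So p(s) = det(sI - A) = s^3 + 8s^2 + 9s - 18.
Rational-root test: any integer root divides -18. Testing small divisors, s = 1 works: p(1) = 1 + 8 + 9 + (-18) = 0, so (s - 1) is a factor.
Dividing, p(s) = (s - 1)(s^2 + 9s + 18).
Factor s^2 + 9s + 18: two numbers with sum -9 and product 18 are -3 and -6, so s^2 + 9s + 18 = (s + 3)(s + 6).
Hence p(s) = (s - 1) (s + 3) (s + 6), with roots -6, -3, 1.
At least one eigenvalue has non-negative real part, so the system is not asymptotically stable.

-6, -3, 1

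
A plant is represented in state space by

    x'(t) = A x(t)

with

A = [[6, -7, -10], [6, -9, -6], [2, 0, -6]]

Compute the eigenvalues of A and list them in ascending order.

-4, -3, -2

det(sI - A) = s^3 - (tr A)s^2 + (M11 + M22 + M33)s - det A, where Mii is the 2×2 principal minor of A obtained by deleting row i and column i.
tr A = 6 + (-9) + (-6) = -9; M11 = (-9)·(-6) - (-6)·0 = 54 - 0 = 54; M22 = 6·(-6) - (-10)·2 = -36 - (-20) = -16; M33 = 6·(-9) - (-7)·6 = -54 - (-42) = -12; sum of minors = 26.
det A = 6·((-9)·(-6) - (-6)·0) - (-7)·(6·(-6) - (-6)·2) + (-10)·(6·0 - (-9)·2) = 6·54 - (-7)·(-24) + (-10)·18 = -24.
So p(s) = det(sI - A) = s^3 + 9s^2 + 26s + 24.
Rational-root test: any integer root divides 24. Testing small divisors, s = -2 works: p(-2) = -8 + 36 + (-52) + 24 = 0, so (s + 2) is a factor.
Dividing, p(s) = (s + 2)(s^2 + 7s + 12).
Factor s^2 + 7s + 12: two numbers with sum -7 and product 12 are -3 and -4, so s^2 + 7s + 12 = (s + 3)(s + 4).
Hence p(s) = (s + 2) (s + 3) (s + 4), with roots -4, -3, -2.
All eigenvalues have negative real part, so the system is asymptotically stable.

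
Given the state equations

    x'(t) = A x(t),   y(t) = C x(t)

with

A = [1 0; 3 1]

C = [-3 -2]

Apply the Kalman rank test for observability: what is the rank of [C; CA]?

2

CA = [[-9, -2]]
Observability matrix O = [C; CA] = [[-3, -2], [-9, -2]]
det(O) = (-3)·(-2) - (-2)·(-9) = 6 - 18 = -12 ≠ 0, so rank(O) = 2.
rank(O) = 2 = n, so the pair (A, C) is completely observable.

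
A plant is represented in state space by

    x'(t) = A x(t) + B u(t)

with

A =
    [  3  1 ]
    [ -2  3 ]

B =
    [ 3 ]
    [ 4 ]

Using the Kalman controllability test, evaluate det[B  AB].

AB = [[13], [6]]
Controllability matrix C = [B  AB] = [[3, 13], [4, 6]]
det(C) = 3·6 - 13·4 = 18 - 52 = -34
Since det(C) ≠ 0, rank(C) = 2 and the system is completely controllable.

-34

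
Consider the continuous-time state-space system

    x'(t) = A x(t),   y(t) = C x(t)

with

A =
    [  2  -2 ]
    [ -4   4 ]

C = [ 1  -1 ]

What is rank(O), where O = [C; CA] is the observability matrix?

1

CA = [[6, -6]]
Observability matrix O = [C; CA] = [[1, -1], [6, -6]]
Every row of O is a scalar multiple of row 1 = [1, -1] (multipliers 1, 6), so the rows span a one-dimensional space.
O ≠ 0, hence rank(O) = 1.
rank(O) = 1 < n = 2, so the pair (A, C) is not completely observable.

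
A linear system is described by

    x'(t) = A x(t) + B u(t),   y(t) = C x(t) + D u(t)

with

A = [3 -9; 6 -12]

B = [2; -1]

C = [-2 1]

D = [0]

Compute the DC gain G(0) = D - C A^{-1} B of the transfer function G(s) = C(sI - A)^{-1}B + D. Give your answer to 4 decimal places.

-2.8333

G(0) = C(-A)^{-1}B + D = -C A^{-1} B + D.
det A = 18, so A^{-1} = (1/18)·adj(A) = [[-2/3, 1/2], [-1/3, 1/6]]
A^{-1} B = [-11/6, -5/6]^T
C A^{-1} B = 17/6
G(0) = D - C A^{-1} B = 0 - (17/6) = -17/6 ≈ -2.8333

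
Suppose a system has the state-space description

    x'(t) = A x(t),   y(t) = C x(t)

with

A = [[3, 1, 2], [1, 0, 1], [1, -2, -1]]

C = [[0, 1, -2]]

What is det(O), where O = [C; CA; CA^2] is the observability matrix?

29

CA = [[-1, 4, 3]]
CA^2 = [[4, -7, -1]]
Observability matrix O = [C; CA; CA^2] = [[0, 1, -2], [-1, 4, 3], [4, -7, -1]]
Expanding along the first row, det(O) = 0·(4·(-1) - 3·(-7)) - 1·((-1)·(-1) - 3·4) + (-2)·((-1)·(-7) - 4·4) = 0·17 - 1·(-11) + (-2)·(-9) = 29
Since det(O) ≠ 0, rank(O) = 3 and the system is completely observable.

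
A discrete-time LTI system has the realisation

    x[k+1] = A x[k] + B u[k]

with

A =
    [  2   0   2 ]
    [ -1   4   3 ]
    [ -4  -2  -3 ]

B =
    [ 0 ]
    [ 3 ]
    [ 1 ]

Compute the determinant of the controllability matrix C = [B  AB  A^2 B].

AB = [[2], [15], [-9]]
A^2B = [[-14], [31], [-11]]
Controllability matrix C = [B  AB  A^2B] = [[0, 2, -14], [3, 15, 31], [1, -9, -11]]
Expanding along the first row, det(C) = 0·(15·(-11) - 31·(-9)) - 2·(3·(-11) - 31·1) + (-14)·(3·(-9) - 15·1) = 0·114 - 2·(-64) + (-14)·(-42) = 716
Since det(C) ≠ 0, rank(C) = 3 and the system is completely controllable.

716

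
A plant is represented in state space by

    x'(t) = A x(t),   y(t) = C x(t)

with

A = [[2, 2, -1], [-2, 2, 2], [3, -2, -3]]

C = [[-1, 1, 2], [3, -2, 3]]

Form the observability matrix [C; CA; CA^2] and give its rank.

3

CA = [[2, -4, -3], [19, -4, -16]]
CA^2 = [[3, 2, -1], [-2, 62, 21]]
Observability matrix O = [C; CA; CA^2] = [[-1, 1, 2], [3, -2, 3], [2, -4, -3], [19, -4, -16], [3, 2, -1], [-2, 62, 21]]
Take the 3×3 submatrix of O formed by rows 1, 2, 3: [[-1, 1, 2], [3, -2, 3], [2, -4, -3]]. Its determinant is (-1)·((-2)·(-3) - 3·(-4)) - 1·(3·(-3) - 3·2) + 2·(3·(-4) - (-2)·2) = (-1)·18 - 1·(-15) + 2·(-8) = -19 ≠ 0.
So rank(O) ≥ 3; since O has 3 columns, rank(O) = 3.
rank(O) = 3 = n, so the pair (A, C) is completely observable.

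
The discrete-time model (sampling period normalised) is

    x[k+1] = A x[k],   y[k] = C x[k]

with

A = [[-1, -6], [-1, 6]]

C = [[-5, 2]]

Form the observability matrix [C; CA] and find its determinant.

CA = [[3, 42]]
Observability matrix O = [C; CA] = [[-5, 2], [3, 42]]
det(O) = (-5)·42 - 2·3 = -210 - 6 = -216
Since det(O) ≠ 0, rank(O) = 2 and the system is completely observable.

-216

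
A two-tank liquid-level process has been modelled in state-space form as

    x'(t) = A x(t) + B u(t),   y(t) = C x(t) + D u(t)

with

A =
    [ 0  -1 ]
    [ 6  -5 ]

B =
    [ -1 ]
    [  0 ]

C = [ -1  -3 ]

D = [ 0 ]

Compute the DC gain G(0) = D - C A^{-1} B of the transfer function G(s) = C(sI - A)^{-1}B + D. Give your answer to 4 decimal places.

G(0) = C(-A)^{-1}B + D = -C A^{-1} B + D.
det A = 6, so A^{-1} = (1/6)·adj(A) = [[-5/6, 1/6], [-1, 0]]
A^{-1} B = [5/6, 1]^T
C A^{-1} B = -23/6
G(0) = D - C A^{-1} B = 0 - (-23/6) = 23/6 ≈ 3.8333

3.8333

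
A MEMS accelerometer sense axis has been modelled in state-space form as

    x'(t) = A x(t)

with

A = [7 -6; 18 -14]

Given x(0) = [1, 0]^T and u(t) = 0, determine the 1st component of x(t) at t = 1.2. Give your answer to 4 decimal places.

0.3554

det(sI - A) = s^2 - (tr A)s + det A, with tr A = 7 + (-14) = -7 and det A = 7·(-14) - (-6)·18 = -98 - (-108) = 10.
So p(s) = det(sI - A) = s^2 + 7s + 10.
Factor s^2 + 7s + 10: two numbers with sum -7 and product 10 are -2 and -5, so s^2 + 7s + 10 = (s + 2)(s + 5).
Hence p(s) = (s + 2) (s + 5), with roots -5, -2.
The eigenvalues -5, -2 are distinct and real, so A is diagonalisable and x(t) = e^{At} x(0) = V diag(e^{λ_i t}) V^{-1} x(0), where the columns of V are the eigenvectors.
λ = -5: A - (-5)I = [[12, -6], [18, -9]]. Row 1 gives 12·v1 + (-6)·v2 = 0, so take v_1 = [1, 2]^T.
λ = -2: A - (-2)I = [[9, -6], [18, -12]]. Row 1 gives 9·v1 + (-6)·v2 = 0, so take v_2 = [-2, -3]^T.
V = [v_1 v_2] = [[1, -2], [2, -3]] has det V = 1, so V^{-1} = adj(V)/det V = [[-3, 2], [-2, 1]].
Modal coordinates z(0) = V^{-1} x(0): (-3)·1 + 2·0 = -3; (-2)·1 + 1·0 = -2; so z(0) = [-3, -2]^T.
x_1(t) = Σ_i (v_i)_1 · z_i(0) · e^{λ_i t} (row 1 of V times the modal terms).
x_1(1.2) = 1·(-3)·e^{-5·1.2} + (-2)·(-2)·e^{-2·1.2} = (-3)·0.002479 + 4·0.090718 = 0.3554.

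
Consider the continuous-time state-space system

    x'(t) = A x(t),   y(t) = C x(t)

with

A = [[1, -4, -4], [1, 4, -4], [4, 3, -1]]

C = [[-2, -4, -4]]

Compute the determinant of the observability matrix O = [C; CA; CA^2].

CA = [[-22, -20, 28]]
CA^2 = [[70, 92, 140]]
Observability matrix O = [C; CA; CA^2] = [[-2, -4, -4], [-22, -20, 28], [70, 92, 140]]
Expanding along the first row, det(O) = (-2)·((-20)·140 - 28·92) - (-4)·((-22)·140 - 28·70) + (-4)·((-22)·92 - (-20)·70) = (-2)·(-5376) - (-4)·(-5040) + (-4)·(-624) = -6912
Since det(O) ≠ 0, rank(O) = 3 and the system is completely observable.

-6912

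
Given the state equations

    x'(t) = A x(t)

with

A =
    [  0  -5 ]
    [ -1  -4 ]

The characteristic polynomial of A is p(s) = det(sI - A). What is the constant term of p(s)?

-5

For a 2×2 matrix, det(sI - A) = s^2 - (tr A)s + det A.
tr A = -4, det A = -5.
So p(s) = s^2 + 4s - 5.
The constant term is -5.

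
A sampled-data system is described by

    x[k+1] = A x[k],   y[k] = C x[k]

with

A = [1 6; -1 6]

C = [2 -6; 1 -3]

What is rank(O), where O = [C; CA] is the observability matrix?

CA = [[8, -24], [4, -12]]
Observability matrix O = [C; CA] = [[2, -6], [1, -3], [8, -24], [4, -12]]
Every row of O is a scalar multiple of row 1 = [2, -6] (multipliers 1, 1/2, 4, 2), so the rows span a one-dimensional space.
O ≠ 0, hence rank(O) = 1.
rank(O) = 1 < n = 2, so the pair (A, C) is not completely observable.

1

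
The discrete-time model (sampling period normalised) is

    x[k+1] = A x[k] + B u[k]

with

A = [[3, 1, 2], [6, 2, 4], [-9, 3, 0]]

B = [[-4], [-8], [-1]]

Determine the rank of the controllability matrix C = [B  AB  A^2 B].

AB = [[-22], [-44], [12]]
A^2B = [[-86], [-172], [66]]
Controllability matrix C = [B  AB  A^2B] = [[-4, -22, -86], [-8, -44, -172], [-1, 12, 66]]
The rows r1, r2, r3 of C are linearly dependent: -2·r1 + r2 = 0 (check each entry), so rank(C) ≤ 2.
The 2×2 minor from rows 1, 3, columns 1, 2 is (-4)·12 - (-22)·(-1) = -48 - 22 = -70 ≠ 0, so rank(C) = 2.
rank(C) = 2 < n = 3, so the pair (A, B) is not completely controllable.

2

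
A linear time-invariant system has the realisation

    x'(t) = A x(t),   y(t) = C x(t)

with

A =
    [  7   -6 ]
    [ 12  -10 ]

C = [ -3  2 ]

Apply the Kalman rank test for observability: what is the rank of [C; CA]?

1

CA = [[3, -2]]
Observability matrix O = [C; CA] = [[-3, 2], [3, -2]]
Every row of O is a scalar multiple of row 1 = [-3, 2] (multipliers 1, -1), so the rows span a one-dimensional space.
O ≠ 0, hence rank(O) = 1.
rank(O) = 1 < n = 2, so the pair (A, C) is not completely observable.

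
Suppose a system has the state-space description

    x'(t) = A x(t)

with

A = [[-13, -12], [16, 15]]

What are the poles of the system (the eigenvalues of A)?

-1, 3

det(sI - A) = s^2 - (tr A)s + det A, with tr A = (-13) + 15 = 2 and det A = (-13)·15 - (-12)·16 = -195 - (-192) = -3.
So p(s) = det(sI - A) = s^2 - 2s - 3.
Factor s^2 - 2s - 3: two numbers with sum 2 and product -3 are 3 and -1, so s^2 - 2s - 3 = (s - 3)(s + 1).
Hence p(s) = (s - 3) (s + 1), with roots -1, 3.
At least one eigenvalue has non-negative real part, so the system is not asymptotically stable.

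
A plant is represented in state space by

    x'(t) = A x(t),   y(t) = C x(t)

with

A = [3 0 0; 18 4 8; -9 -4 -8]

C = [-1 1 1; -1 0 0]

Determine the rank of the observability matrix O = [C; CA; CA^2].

CA = [[6, 0, 0], [-3, 0, 0]]
CA^2 = [[18, 0, 0], [-9, 0, 0]]
Observability matrix O = [C; CA; CA^2] = [[-1, 1, 1], [-1, 0, 0], [6, 0, 0], [-3, 0, 0], [18, 0, 0], [-9, 0, 0]]
The columns c1, c2, c3 of O are linearly dependent: -c2 + c3 = 0 (check each entry), so rank(O) ≤ 2.
The 2×2 minor from rows 1, 2, columns 1, 2 is (-1)·0 - 1·(-1) = 0 - (-1) = 1 ≠ 0, so rank(O) = 2.
rank(O) = 2 < n = 3, so the pair (A, C) is not completely observable.

2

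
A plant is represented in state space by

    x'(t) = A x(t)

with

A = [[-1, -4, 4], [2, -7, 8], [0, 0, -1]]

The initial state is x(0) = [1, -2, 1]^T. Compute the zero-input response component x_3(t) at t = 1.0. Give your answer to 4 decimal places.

0.3679

det(sI - A) = s^3 - (tr A)s^2 + (M11 + M22 + M33)s - det A, where Mii is the 2×2 principal minor of A obtained by deleting row i and column i.
tr A = (-1) + (-7) + (-1) = -9; M11 = (-7)·(-1) - 8·0 = 7 - 0 = 7; M22 = (-1)·(-1) - 4·0 = 1 - 0 = 1; M33 = (-1)·(-7) - (-4)·2 = 7 - (-8) = 15; sum of minors = 23.
det A = (-1)·((-7)·(-1) - 8·0) - (-4)·(2·(-1) - 8·0) + 4·(2·0 - (-7)·0) = (-1)·7 - (-4)·(-2) + 4·0 = -15.
So p(s) = det(sI - A) = s^3 + 9s^2 + 23s + 15.
Rational-root test: any integer root divides 15. Testing small divisors, s = -1 works: p(-1) = -1 + 9 + (-23) + 15 = 0, so (s + 1) is a factor.
Dividing, p(s) = (s + 1)(s^2 + 8s + 15).
Factor s^2 + 8s + 15: two numbers with sum -8 and product 15 are -3 and -5, so s^2 + 8s + 15 = (s + 3)(s + 5).
Hence p(s) = (s + 1) (s + 3) (s + 5), with roots -5, -3, -1.
The eigenvalues -5, -3, -1 are distinct and real, so A is diagonalisable and x(t) = e^{At} x(0) = V diag(e^{λ_i t}) V^{-1} x(0), where the columns of V are the eigenvectors.
λ = -5: A - (-5)I = [[4, -4, 4], [2, -2, 8], [0, 0, 4]]. v must be orthogonal to every row; (row 1) × (row 2) = [-24, -24, 0], so take v_1 = [1, 1, 0]^T.
λ = -3: A - (-3)I = [[2, -4, 4], [2, -4, 8], [0, 0, 2]]. v must be orthogonal to every row; (row 1) × (row 2) = [-16, -8, 0], so take v_2 = [-2, -1, 0]^T.
λ = -1: A - (-1)I = [[0, -4, 4], [2, -6, 8], [0, 0, 0]]. v must be orthogonal to every row; (row 1) × (row 2) = [-8, 8, 8], so take v_3 = [-1, 1, 1]^T.
V = [v_1 v_2 v_3] = [[1, -2, -1], [1, -1, 1], [0, 0, 1]] has det V = 1, so V^{-1} = adj(V)/det V = [[-1, 2, -3], [-1, 1, -2], [0, 0, 1]].
Modal coordinates z(0) = V^{-1} x(0): (-1)·1 + 2·(-2) + (-3)·1 = -8; (-1)·1 + 1·(-2) + (-2)·1 = -5; 0·1 + 0·(-2) + 1·1 = 1; so z(0) = [-8, -5, 1]^T.
x_3(t) = Σ_i (v_i)_3 · z_i(0) · e^{λ_i t} (row 3 of V times the modal terms).
x_3(1.0) = 0·(-8)·e^{-5·1.0} + 0·(-5)·e^{-3·1.0} + 1·1·e^{-1·1.0} = 0·0.006738 + 0·0.049787 + 1·0.367879 = 0.3679.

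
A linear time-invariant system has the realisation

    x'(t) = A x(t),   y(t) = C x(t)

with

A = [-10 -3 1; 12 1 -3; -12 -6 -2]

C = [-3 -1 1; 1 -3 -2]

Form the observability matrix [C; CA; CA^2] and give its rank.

CA = [[6, 2, -2], [-22, 6, 14]]
CA^2 = [[-12, -4, 4], [124, -12, -68]]
Observability matrix O = [C; CA; CA^2] = [[-3, -1, 1], [1, -3, -2], [6, 2, -2], [-22, 6, 14], [-12, -4, 4], [124, -12, -68]]
The columns c1, c2, c3 of O are linearly dependent: c1 - c2 + 2·c3 = 0 (check each entry), so rank(O) ≤ 2.
The 2×2 minor from rows 1, 2, columns 1, 2 is (-3)·(-3) - (-1)·1 = 9 - (-1) = 10 ≠ 0, so rank(O) = 2.
rank(O) = 2 < n = 3, so the pair (A, C) is not completely observable.

2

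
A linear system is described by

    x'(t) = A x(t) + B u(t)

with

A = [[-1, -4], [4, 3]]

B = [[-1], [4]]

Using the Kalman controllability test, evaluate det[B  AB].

AB = [[-15], [8]]
Controllability matrix C = [B  AB] = [[-1, -15], [4, 8]]
det(C) = (-1)·8 - (-15)·4 = -8 - (-60) = 52
Since det(C) ≠ 0, rank(C) = 2 and the system is completely controllable.

52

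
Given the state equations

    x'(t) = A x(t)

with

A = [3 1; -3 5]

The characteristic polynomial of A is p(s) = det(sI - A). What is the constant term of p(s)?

For a 2×2 matrix, det(sI - A) = s^2 - (tr A)s + det A.
tr A = 8, det A = 18.
So p(s) = s^2 - 8s + 18.
The constant term is 18.

18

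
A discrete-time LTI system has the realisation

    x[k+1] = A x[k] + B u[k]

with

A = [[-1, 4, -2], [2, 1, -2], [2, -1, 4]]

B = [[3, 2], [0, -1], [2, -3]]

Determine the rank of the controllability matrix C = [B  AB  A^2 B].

AB = [[-7, 0], [2, 9], [14, -7]]
A^2B = [[-13, 50], [-40, 23], [40, -37]]
Controllability matrix C = [B  AB  A^2B] = [[3, 2, -7, 0, -13, 50], [0, -1, 2, 9, -40, 23], [2, -3, 14, -7, 40, -37]]
Take the 3×3 submatrix of C formed by columns 1, 2, 3: [[3, 2, -7], [0, -1, 2], [2, -3, 14]]. Its determinant is 3·((-1)·14 - 2·(-3)) - 2·(0·14 - 2·2) + (-7)·(0·(-3) - (-1)·2) = 3·(-8) - 2·(-4) + (-7)·2 = -30 ≠ 0.
So rank(C) ≥ 3; since C has 3 rows, rank(C) = 3.
rank(C) = 3 = n, so the pair (A, B) is completely controllable.

3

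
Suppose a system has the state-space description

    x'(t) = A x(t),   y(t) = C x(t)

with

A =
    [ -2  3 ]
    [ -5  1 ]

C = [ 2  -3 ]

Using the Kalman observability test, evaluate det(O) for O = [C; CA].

39

CA = [[11, 3]]
Observability matrix O = [C; CA] = [[2, -3], [11, 3]]
det(O) = 2·3 - (-3)·11 = 6 - (-33) = 39
Since det(O) ≠ 0, rank(O) = 2 and the system is completely observable.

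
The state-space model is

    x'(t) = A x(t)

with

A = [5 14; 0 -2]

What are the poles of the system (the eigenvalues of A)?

-2, 5

det(sI - A) = s^2 - (tr A)s + det A, with tr A = 5 + (-2) = 3 and det A = 5·(-2) - 14·0 = -10 - 0 = -10.
So p(s) = det(sI - A) = s^2 - 3s - 10.
Factor s^2 - 3s - 10: two numbers with sum 3 and product -10 are 5 and -2, so s^2 - 3s - 10 = (s - 5)(s + 2).
Hence p(s) = (s - 5) (s + 2), with roots -2, 5.
At least one eigenvalue has non-negative real part, so the system is not asymptotically stable.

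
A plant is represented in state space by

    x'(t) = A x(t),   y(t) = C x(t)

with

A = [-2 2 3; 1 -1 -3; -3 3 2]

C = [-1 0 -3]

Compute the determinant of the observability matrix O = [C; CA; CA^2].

CA = [[11, -11, -9]]
CA^2 = [[-6, 6, 48]]
Observability matrix O = [C; CA; CA^2] = [[-1, 0, -3], [11, -11, -9], [-6, 6, 48]]
Expanding along the first row, det(O) = (-1)·((-11)·48 - (-9)·6) - 0·(11·48 - (-9)·(-6)) + (-3)·(11·6 - (-11)·(-6)) = (-1)·(-474) - 0·474 + (-3)·0 = 474
Since det(O) ≠ 0, rank(O) = 3 and the system is completely observable.

474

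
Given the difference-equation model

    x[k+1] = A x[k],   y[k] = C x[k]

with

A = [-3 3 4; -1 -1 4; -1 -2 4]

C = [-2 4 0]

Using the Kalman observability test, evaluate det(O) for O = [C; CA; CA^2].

CA = [[2, -10, 8]]
CA^2 = [[-4, 0, 0]]
Observability matrix O = [C; CA; CA^2] = [[-2, 4, 0], [2, -10, 8], [-4, 0, 0]]
Expanding along the first row, det(O) = (-2)·((-10)·0 - 8·0) - 4·(2·0 - 8·(-4)) + 0·(2·0 - (-10)·(-4)) = (-2)·0 - 4·32 + 0·(-40) = -128
Since det(O) ≠ 0, rank(O) = 3 and the system is completely observable.

-128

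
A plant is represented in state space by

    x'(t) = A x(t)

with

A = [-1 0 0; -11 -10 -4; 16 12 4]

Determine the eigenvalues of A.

det(sI - A) = s^3 - (tr A)s^2 + (M11 + M22 + M33)s - det A, where Mii is the 2×2 principal minor of A obtained by deleting row i and column i.
tr A = (-1) + (-10) + 4 = -7; M11 = (-10)·4 - (-4)·12 = -40 - (-48) = 8; M22 = (-1)·4 - 0·16 = -4 - 0 = -4; M33 = (-1)·(-10) - 0·(-11) = 10 - 0 = 10; sum of minors = 14.
det A = (-1)·((-10)·4 - (-4)·12) - 0·((-11)·4 - (-4)·16) + 0·((-11)·12 - (-10)·16) = (-1)·8 - 0·20 + 0·28 = -8.
So p(s) = det(sI - A) = s^3 + 7s^2 + 14s + 8.
Rational-root test: any integer root divides 8. Testing small divisors, s = -1 works: p(-1) = -1 + 7 + (-14) + 8 = 0, so (s + 1) is a factor.
Dividing, p(s) = (s + 1)(s^2 + 6s + 8).
Factor s^2 + 6s + 8: two numbers with sum -6 and product 8 are -2 and -4, so s^2 + 6s + 8 = (s + 2)(s + 4).
Hence p(s) = (s + 1) (s + 2) (s + 4), with roots -4, -2, -1.
All eigenvalues have negative real part, so the system is asymptotically stable.

-4, -2, -1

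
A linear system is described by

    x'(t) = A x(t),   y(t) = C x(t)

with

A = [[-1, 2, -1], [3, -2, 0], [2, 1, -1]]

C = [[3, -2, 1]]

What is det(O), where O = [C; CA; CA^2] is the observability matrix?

-87

CA = [[-7, 11, -4]]
CA^2 = [[32, -40, 11]]
Observability matrix O = [C; CA; CA^2] = [[3, -2, 1], [-7, 11, -4], [32, -40, 11]]
Expanding along the first row, det(O) = 3·(11·11 - (-4)·(-40)) - (-2)·((-7)·11 - (-4)·32) + 1·((-7)·(-40) - 11·32) = 3·(-39) - (-2)·51 + 1·(-72) = -87
Since det(O) ≠ 0, rank(O) = 3 and the system is completely observable.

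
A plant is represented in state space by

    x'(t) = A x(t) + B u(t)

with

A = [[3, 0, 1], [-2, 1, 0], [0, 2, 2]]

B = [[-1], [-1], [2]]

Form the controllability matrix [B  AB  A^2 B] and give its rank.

3

AB = [[-1], [1], [2]]
A^2B = [[-1], [3], [6]]
Controllability matrix C = [B  AB  A^2B] = [[-1, -1, -1], [-1, 1, 3], [2, 2, 6]]
det(C) = (-1)·(1·6 - 3·2) - (-1)·((-1)·6 - 3·2) + (-1)·((-1)·2 - 1·2) = (-1)·0 - (-1)·(-12) + (-1)·(-4) = -8 ≠ 0, so rank(C) = 3.
rank(C) = 3 = n, so the pair (A, B) is completely controllable.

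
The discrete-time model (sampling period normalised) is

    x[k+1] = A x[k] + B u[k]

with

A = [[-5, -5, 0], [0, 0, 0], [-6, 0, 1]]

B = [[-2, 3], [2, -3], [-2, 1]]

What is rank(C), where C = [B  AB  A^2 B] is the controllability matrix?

AB = [[0, 0], [0, 0], [10, -17]]
A^2B = [[0, 0], [0, 0], [10, -17]]
Controllability matrix C = [B  AB  A^2B] = [[-2, 3, 0, 0, 0, 0], [2, -3, 0, 0, 0, 0], [-2, 1, 10, -17, 10, -17]]
The rows r1, r2, r3 of C are linearly dependent: r1 + r2 = 0 (check each entry), so rank(C) ≤ 2.
The 2×2 minor from rows 1, 3, columns 1, 2 is (-2)·1 - 3·(-2) = -2 - (-6) = 4 ≠ 0, so rank(C) = 2.
rank(C) = 2 < n = 3, so the pair (A, B) is not completely controllable.

2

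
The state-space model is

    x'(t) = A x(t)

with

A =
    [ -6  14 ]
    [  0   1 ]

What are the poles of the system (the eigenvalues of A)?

-6, 1

det(sI - A) = s^2 - (tr A)s + det A, with tr A = (-6) + 1 = -5 and det A = (-6)·1 - 14·0 = -6 - 0 = -6.
So p(s) = det(sI - A) = s^2 + 5s - 6.
Factor s^2 + 5s - 6: two numbers with sum -5 and product -6 are 1 and -6, so s^2 + 5s - 6 = (s - 1)(s + 6).
Hence p(s) = (s - 1) (s + 6), with roots -6, 1.
At least one eigenvalue has non-negative real part, so the system is not asymptotically stable.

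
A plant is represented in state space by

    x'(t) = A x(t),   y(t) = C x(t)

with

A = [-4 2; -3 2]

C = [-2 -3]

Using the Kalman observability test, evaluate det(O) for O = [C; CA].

71

CA = [[17, -10]]
Observability matrix O = [C; CA] = [[-2, -3], [17, -10]]
det(O) = (-2)·(-10) - (-3)·17 = 20 - (-51) = 71
Since det(O) ≠ 0, rank(O) = 2 and the system is completely observable.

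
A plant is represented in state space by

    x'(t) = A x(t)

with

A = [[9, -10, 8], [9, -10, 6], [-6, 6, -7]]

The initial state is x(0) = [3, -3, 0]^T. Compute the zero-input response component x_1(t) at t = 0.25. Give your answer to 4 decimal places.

9.7751

det(sI - A) = s^3 - (tr A)s^2 + (M11 + M22 + M33)s - det A, where Mii is the 2×2 principal minor of A obtained by deleting row i and column i.
tr A = 9 + (-10) + (-7) = -8; M11 = (-10)·(-7) - 6·6 = 70 - 36 = 34; M22 = 9·(-7) - 8·(-6) = -63 - (-48) = -15; M33 = 9·(-10) - (-10)·9 = -90 - (-90) = 0; sum of minors = 19.
det A = 9·((-10)·(-7) - 6·6) - (-10)·(9·(-7) - 6·(-6)) + 8·(9·6 - (-10)·(-6)) = 9·34 - (-10)·(-27) + 8·(-6) = -12.
So p(s) = det(sI - A) = s^3 + 8s^2 + 19s + 12.
Rational-root test: any integer root divides 12. Testing small divisors, s = -1 works: p(-1) = -1 + 8 + (-19) + 12 = 0, so (s + 1) is a factor.
Dividing, p(s) = (s + 1)(s^2 + 7s + 12).
Factor s^2 + 7s + 12: two numbers with sum -7 and product 12 are -3 and -4, so s^2 + 7s + 12 = (s + 3)(s + 4).
Hence p(s) = (s + 1) (s + 3) (s + 4), with roots -4, -3, -1.
The eigenvalues -4, -3, -1 are distinct and real, so A is diagonalisable and x(t) = e^{At} x(0) = V diag(e^{λ_i t}) V^{-1} x(0), where the columns of V are the eigenvectors.
λ = -4: A - (-4)I = [[13, -10, 8], [9, -6, 6], [-6, 6, -3]]. v must be orthogonal to every row; (row 1) × (row 2) = [-12, -6, 12], so take v_1 = [2, 1, -2]^T.
λ = -3: A - (-3)I = [[12, -10, 8], [9, -7, 6], [-6, 6, -4]]. v must be orthogonal to every row; (row 1) × (row 2) = [-4, 0, 6], so take v_2 = [2, 0, -3]^T.
λ = -1: A - (-1)I = [[10, -10, 8], [9, -9, 6], [-6, 6, -6]]. v must be orthogonal to every row; (row 1) × (row 2) = [12, 12, 0], so take v_3 = [1, 1, 0]^T.
V = [v_1 v_2 v_3] = [[2, 2, 1], [1, 0, 1], [-2, -3, 0]] has det V = -1, so V^{-1} = adj(V)/det V = [[-3, 3, -2], [2, -2, 1], [3, -2, 2]].
Modal coordinates z(0) = V^{-1} x(0): (-3)·3 + 3·(-3) + (-2)·0 = -18; 2·3 + (-2)·(-3) + 1·0 = 12; 3·3 + (-2)·(-3) + 2·0 = 15; so z(0) = [-18, 12, 15]^T.
x_1(t) = Σ_i (v_i)_1 · z_i(0) · e^{λ_i t} (row 1 of V times the modal terms).
x_1(0.25) = 2·(-18)·e^{-4·0.25} + 2·12·e^{-3·0.25} + 1·15·e^{-1·0.25} = (-36)·0.36787944 + 24·0.47236655 + 15·0.77880078 = 9.7751.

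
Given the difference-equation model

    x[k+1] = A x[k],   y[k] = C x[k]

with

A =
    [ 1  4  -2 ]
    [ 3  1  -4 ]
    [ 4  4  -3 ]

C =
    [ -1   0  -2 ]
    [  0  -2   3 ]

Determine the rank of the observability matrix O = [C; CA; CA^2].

3

CA = [[-9, -12, 8], [6, 10, -1]]
CA^2 = [[-13, -16, 42], [32, 30, -49]]
Observability matrix O = [C; CA; CA^2] = [[-1, 0, -2], [0, -2, 3], [-9, -12, 8], [6, 10, -1], [-13, -16, 42], [32, 30, -49]]
Take the 3×3 submatrix of O formed by rows 1, 2, 3: [[-1, 0, -2], [0, -2, 3], [-9, -12, 8]]. Its determinant is (-1)·((-2)·8 - 3·(-12)) - 0·(0·8 - 3·(-9)) + (-2)·(0·(-12) - (-2)·(-9)) = (-1)·20 - 0·27 + (-2)·(-18) = 16 ≠ 0.
So rank(O) ≥ 3; since O has 3 columns, rank(O) = 3.
rank(O) = 3 = n, so the pair (A, C) is completely observable.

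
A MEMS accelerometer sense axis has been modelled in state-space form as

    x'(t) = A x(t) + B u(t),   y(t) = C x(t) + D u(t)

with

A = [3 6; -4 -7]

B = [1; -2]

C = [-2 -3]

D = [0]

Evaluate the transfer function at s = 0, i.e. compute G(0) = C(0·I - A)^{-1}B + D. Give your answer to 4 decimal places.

1.3333

G(0) = C(-A)^{-1}B + D = -C A^{-1} B + D.
det A = 3, so A^{-1} = (1/3)·adj(A) = [[-7/3, -2], [4/3, 1]]
A^{-1} B = [5/3, -2/3]^T
C A^{-1} B = -4/3
G(0) = D - C A^{-1} B = 0 - (-4/3) = 4/3 ≈ 1.3333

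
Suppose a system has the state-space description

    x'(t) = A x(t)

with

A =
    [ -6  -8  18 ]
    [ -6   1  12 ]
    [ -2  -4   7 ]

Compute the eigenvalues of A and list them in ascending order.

-2, 1, 3

det(sI - A) = s^3 - (tr A)s^2 + (M11 + M22 + M33)s - det A, where Mii is the 2×2 principal minor of A obtained by deleting row i and column i.
tr A = (-6) + 1 + 7 = 2; M11 = 1·7 - 12·(-4) = 7 - (-48) = 55; M22 = (-6)·7 - 18·(-2) = -42 - (-36) = -6; M33 = (-6)·1 - (-8)·(-6) = -6 - 48 = -54; sum of minors = -5.
det A = (-6)·(1·7 - 12·(-4)) - (-8)·((-6)·7 - 12·(-2)) + 18·((-6)·(-4) - 1·(-2)) = (-6)·55 - (-8)·(-18) + 18·26 = -6.
So p(s) = det(sI - A) = s^3 - 2s^2 - 5s + 6.
Rational-root test: any integer root divides 6. Testing small divisors, s = 1 works: p(1) = 1 + (-2) + (-5) + 6 = 0, so (s - 1) is a factor.
Dividing, p(s) = (s - 1)(s^2 - s - 6).
Factor s^2 - s - 6: two numbers with sum 1 and product -6 are 3 and -2, so s^2 - s - 6 = (s - 3)(s + 2).
Hence p(s) = (s - 3) (s - 1) (s + 2), with roots -2, 1, 3.
At least one eigenvalue has non-negative real part, so the system is not asymptotically stable.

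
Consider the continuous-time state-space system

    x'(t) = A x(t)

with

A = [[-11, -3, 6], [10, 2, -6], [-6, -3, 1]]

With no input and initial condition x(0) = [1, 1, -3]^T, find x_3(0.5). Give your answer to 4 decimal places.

-3.6787

det(sI - A) = s^3 - (tr A)s^2 + (M11 + M22 + M33)s - det A, where Mii is the 2×2 principal minor of A obtained by deleting row i and column i.
tr A = (-11) + 2 + 1 = -8; M11 = 2·1 - (-6)·(-3) = 2 - 18 = -16; M22 = (-11)·1 - 6·(-6) = -11 - (-36) = 25; M33 = (-11)·2 - (-3)·10 = -22 - (-30) = 8; sum of minors = 17.
det A = (-11)·(2·1 - (-6)·(-3)) - (-3)·(10·1 - (-6)·(-6)) + 6·(10·(-3) - 2·(-6)) = (-11)·(-16) - (-3)·(-26) + 6·(-18) = -10.
So p(s) = det(sI - A) = s^3 + 8s^2 + 17s + 10.
Rational-root test: any integer root divides 10. Testing small divisors, s = -1 works: p(-1) = -1 + 8 + (-17) + 10 = 0, so (s + 1) is a factor.
Dividing, p(s) = (s + 1)(s^2 + 7s + 10).
Factor s^2 + 7s + 10: two numbers with sum -7 and product 10 are -2 and -5, so s^2 + 7s + 10 = (s + 2)(s + 5).
Hence p(s) = (s + 1) (s + 2) (s + 5), with roots -5, -2, -1.
The eigenvalues -5, -2, -1 are distinct and real, so A is diagonalisable and x(t) = e^{At} x(0) = V diag(e^{λ_i t}) V^{-1} x(0), where the columns of V are the eigenvectors.
λ = -5: A - (-5)I = [[-6, -3, 6], [10, 7, -6], [-6, -3, 6]]. v must be orthogonal to every row; (row 1) × (row 2) = [-24, 24, -12], so take v_1 = [2, -2, 1]^T.
λ = -2: A - (-2)I = [[-9, -3, 6], [10, 4, -6], [-6, -3, 3]]. v must be orthogonal to every row; (row 1) × (row 2) = [-6, 6, -6], so take v_2 = [1, -1, 1]^T.
λ = -1: A - (-1)I = [[-10, -3, 6], [10, 3, -6], [-6, -3, 2]]. v must be orthogonal to every row; (row 1) × (row 3) = [12, -16, 12], so take v_3 = [-3, 4, -3]^T.
V = [v_1 v_2 v_3] = [[2, 1, -3], [-2, -1, 4], [1, 1, -3]] has det V = -1, so V^{-1} = adj(V)/det V = [[1, 0, -1], [2, 3, 2], [1, 1, 0]].
Modal coordinates z(0) = V^{-1} x(0): 1·1 + 0·1 + (-1)·(-3) = 4; 2·1 + 3·1 + 2·(-3) = -1; 1·1 + 1·1 + 0·(-3) = 2; so z(0) = [4, -1, 2]^T.
x_3(t) = Σ_i (v_i)_3 · z_i(0) · e^{λ_i t} (row 3 of V times the modal terms).
x_3(0.5) = 1·4·e^{-5·0.5} + 1·(-1)·e^{-2·0.5} + (-3)·2·e^{-1·0.5} = 4·0.082085 + (-1)·0.367879 + (-6)·0.606531 = -3.6787.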